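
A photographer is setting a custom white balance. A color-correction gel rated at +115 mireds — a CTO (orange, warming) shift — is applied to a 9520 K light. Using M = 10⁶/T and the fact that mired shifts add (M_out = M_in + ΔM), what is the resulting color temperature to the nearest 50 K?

M_in = 10⁶/9520 = 105.04 mireds.
M_out = 105.04 + (+115) = 220.04 mireds.
T_out = 10⁶/220.04 = 4544.6 K → 4550 K.

4550 K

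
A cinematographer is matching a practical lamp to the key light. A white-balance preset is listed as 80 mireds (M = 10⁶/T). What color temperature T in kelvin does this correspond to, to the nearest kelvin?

12500 K

T = 10⁶ / 80 = 12500.00 K → 12500 K.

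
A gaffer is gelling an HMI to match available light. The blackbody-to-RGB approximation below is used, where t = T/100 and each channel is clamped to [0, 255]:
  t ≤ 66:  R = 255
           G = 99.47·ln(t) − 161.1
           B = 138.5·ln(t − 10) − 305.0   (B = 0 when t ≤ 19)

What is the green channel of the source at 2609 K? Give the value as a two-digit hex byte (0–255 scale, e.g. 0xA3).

0xA3

t = 2609/100 = 26.09; the t ≤ 66 branch applies.
G = 99.47·ln 26.09 − 161.1 = 99.47·3.2616 − 161.1 = 163.327.
Rounded: 163; in hex, 0xA3.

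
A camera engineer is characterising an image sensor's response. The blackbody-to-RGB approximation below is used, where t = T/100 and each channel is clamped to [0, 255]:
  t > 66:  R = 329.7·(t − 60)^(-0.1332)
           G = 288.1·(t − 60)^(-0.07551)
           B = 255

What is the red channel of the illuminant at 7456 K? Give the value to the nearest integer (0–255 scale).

t = 7456/100 = 74.56; the t > 66 branch applies.
R = 329.7·(74.56 − 60)^(-0.1332) = 329.7·14.56^(-0.1332) = 329.7·0.69995 = 230.773.
Rounded: 231.

231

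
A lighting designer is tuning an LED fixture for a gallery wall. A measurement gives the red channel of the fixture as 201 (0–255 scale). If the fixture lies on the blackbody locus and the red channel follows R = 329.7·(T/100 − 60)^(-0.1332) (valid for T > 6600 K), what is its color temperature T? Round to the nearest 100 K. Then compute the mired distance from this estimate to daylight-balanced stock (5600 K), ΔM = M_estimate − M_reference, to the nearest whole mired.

(t − 60)^(-0.1332) = 201/329.7 = 0.60965.
t − 60 = 0.60965^(1/-0.1332) = 0.60965^(-7.508) = 41.071, so t = 101.071.
T = 100·t = 10107 K → 10100 K to the nearest 100 K.
M_estimate = 10⁶/10100 = 99.01; M_reference = 10⁶/5600 = 178.57.
ΔM = 99.01 − 178.57 = -79.56 → -80 mireds.

-80 mireds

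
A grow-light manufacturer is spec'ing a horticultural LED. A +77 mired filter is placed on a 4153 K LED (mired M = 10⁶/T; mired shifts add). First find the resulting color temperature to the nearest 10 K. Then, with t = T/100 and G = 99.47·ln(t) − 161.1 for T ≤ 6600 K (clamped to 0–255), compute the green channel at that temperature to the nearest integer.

M_in = 10⁶/4153 = 240.79; M_out = 240.79 + (+77) = 317.79.
T_out = 10⁶/317.79 = 3146.7 K → 3150 K; t = 31.5.
G = 99.47·ln 31.5 − 161.1 = 99.47·3.4500 − 161.1 = 182.070.
Rounded: 182.

182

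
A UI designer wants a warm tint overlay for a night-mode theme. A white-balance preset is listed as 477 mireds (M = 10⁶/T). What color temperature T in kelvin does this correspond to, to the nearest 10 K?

2100 K

T = 10⁶ / 477 = 2096.44 K → 2100 K.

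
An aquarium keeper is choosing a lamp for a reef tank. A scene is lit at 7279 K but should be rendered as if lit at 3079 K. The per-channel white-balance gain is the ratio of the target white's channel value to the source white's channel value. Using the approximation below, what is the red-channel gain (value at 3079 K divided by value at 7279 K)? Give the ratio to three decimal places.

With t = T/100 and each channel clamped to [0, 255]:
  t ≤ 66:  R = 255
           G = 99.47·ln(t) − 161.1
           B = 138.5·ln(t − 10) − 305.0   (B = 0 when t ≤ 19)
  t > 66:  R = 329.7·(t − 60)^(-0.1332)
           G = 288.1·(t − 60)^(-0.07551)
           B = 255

1.086

At 7279 K (t = 72.79):
  R = 329.7·(72.79 − 60)^(-0.1332) = 329.7·12.79^(-0.1332) = 329.7·0.71214 = 234.792.
At 3079 K (t = 30.79):
  R = 255 by definition for t ≤ 66.
Gain = 255.000 / 234.792 = 1.0861 → 1.086.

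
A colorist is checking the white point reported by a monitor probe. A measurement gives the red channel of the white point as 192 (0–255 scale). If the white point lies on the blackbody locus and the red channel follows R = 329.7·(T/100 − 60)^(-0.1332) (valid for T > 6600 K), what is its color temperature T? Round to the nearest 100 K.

11800 K

(t − 60)^(-0.1332) = 192/329.7 = 0.58235.
t − 60 = 0.58235^(1/-0.1332) = 0.58235^(-7.508) = 57.929, so t = 117.929.
T = 100·t = 11793 K → 11800 K to the nearest 100 K.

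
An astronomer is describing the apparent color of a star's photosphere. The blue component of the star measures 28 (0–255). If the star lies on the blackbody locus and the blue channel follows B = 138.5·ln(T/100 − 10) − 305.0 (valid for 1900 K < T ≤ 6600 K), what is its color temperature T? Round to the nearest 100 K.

ln(t − 10) = (28 + 305.0) / 138.5 = 2.4043.
t − 10 = e^2.4043 = 11.071, so t = 21.071.
T = 100·t = 2107 K → 2100 K to the nearest 100 K.

2100 K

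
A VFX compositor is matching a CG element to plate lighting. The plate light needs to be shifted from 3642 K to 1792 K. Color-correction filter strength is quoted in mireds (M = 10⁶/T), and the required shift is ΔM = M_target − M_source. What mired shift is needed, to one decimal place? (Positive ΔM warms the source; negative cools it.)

+283.5 mireds

M_source = 10⁶/3642 = 274.574; M_target = 10⁶/1792 = 558.036.
ΔM = 558.036 − 274.574 = 283.461 → +283.5 mireds, a warming shift.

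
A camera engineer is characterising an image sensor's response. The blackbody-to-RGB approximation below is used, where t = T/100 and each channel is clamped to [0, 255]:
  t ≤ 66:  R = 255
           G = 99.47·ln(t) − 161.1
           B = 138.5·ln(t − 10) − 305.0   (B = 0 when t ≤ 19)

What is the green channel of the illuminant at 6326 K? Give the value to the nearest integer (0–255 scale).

t = 6326/100 = 63.26; the t ≤ 66 branch applies.
G = 99.47·ln 63.26 − 161.1 = 99.47·4.1473 − 161.1 = 251.427.
Rounded: 251.

251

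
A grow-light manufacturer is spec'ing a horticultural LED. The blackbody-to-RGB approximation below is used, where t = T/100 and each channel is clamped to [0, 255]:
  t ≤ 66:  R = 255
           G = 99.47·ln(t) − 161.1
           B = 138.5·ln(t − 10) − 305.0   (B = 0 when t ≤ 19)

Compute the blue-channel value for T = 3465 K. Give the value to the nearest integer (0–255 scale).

t = 3465/100 = 34.65; the t ≤ 66 branch applies.
B = 138.5·ln(34.65 − 10) − 305.0 = 138.5·ln 24.65 − 305.0 = 138.5·3.2048 − 305.0 = 138.862.
Rounded: 139.

139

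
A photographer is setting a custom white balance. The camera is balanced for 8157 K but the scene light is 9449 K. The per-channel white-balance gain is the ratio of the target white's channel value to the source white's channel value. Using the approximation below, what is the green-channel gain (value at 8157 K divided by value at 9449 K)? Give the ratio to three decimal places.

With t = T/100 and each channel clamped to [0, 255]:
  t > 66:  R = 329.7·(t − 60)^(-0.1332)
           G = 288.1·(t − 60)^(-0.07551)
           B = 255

At 9449 K (t = 94.49):
  G = 288.1·(94.49 − 60)^(-0.07551) = 288.1·34.49^(-0.07551) = 288.1·0.76540 = 220.512.
At 8157 K (t = 81.57):
  G = 288.1·(81.57 − 60)^(-0.07551) = 288.1·21.57^(-0.07551) = 288.1·0.79301 = 228.467.
Gain = 228.467 / 220.512 = 1.0361 → 1.036.

1.036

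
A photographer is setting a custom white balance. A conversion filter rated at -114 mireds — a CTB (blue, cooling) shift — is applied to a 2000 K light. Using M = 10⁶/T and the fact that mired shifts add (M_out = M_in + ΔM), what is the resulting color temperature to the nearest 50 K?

2600 K

M_in = 10⁶/2000 = 500.00 mireds.
M_out = 500.00 + (-114) = 386.00 mireds.
T_out = 10⁶/386.00 = 2590.7 K → 2600 K.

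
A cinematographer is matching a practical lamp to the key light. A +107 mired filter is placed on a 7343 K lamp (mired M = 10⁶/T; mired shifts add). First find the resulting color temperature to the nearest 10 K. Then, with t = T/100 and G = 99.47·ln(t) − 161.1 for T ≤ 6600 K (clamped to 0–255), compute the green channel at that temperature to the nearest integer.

209

M_in = 10⁶/7343 = 136.18; M_out = 136.18 + (+107) = 243.18.
T_out = 10⁶/243.18 = 4112.1 K → 4110 K; t = 41.1.
G = 99.47·ln 41.1 − 161.1 = 99.47·3.7160 − 161.1 = 208.531.
Rounded: 209.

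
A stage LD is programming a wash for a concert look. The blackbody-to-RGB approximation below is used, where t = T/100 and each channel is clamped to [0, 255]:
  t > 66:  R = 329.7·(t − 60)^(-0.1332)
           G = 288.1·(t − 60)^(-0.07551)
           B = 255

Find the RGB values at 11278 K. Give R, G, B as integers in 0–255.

t = 11278/100 = 112.78; the t > 66 branch applies.
R = 329.7·(112.78 − 60)^(-0.1332) = 329.7·52.78^(-0.1332) = 329.7·0.58961 = 194.395.
G = 288.1·(112.78 − 60)^(-0.07551) = 288.1·52.78^(-0.07551) = 288.1·0.74120 = 213.540.
B = 255 by definition for t > 66.
Rounded: (194, 214, 255).

R=194, G=214, B=255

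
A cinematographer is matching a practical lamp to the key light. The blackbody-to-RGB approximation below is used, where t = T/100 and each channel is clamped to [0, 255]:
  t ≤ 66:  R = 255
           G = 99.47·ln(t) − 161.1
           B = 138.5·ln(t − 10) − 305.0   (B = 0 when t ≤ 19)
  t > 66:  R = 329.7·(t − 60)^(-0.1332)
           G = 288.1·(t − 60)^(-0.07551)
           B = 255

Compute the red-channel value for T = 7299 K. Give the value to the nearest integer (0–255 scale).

t = 7299/100 = 72.99; the t > 66 branch applies.
R = 329.7·(72.99 − 60)^(-0.1332) = 329.7·12.99^(-0.1332) = 329.7·0.71067 = 234.308.
Rounded: 234.

234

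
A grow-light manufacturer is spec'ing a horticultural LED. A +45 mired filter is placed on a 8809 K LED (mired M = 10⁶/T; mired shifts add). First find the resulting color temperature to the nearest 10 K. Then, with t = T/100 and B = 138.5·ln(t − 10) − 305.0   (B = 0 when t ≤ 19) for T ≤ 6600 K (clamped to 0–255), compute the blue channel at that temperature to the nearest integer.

245

M_in = 10⁶/8809 = 113.52; M_out = 113.52 + (+45) = 158.52.
T_out = 10⁶/158.52 = 6308.3 K → 6310 K; t = 63.1.
B = 138.5·ln(63.1 − 10) − 305.0 = 138.5·ln 53.1 − 305.0 = 138.5·3.9722 − 305.0 = 245.147.
Rounded: 245.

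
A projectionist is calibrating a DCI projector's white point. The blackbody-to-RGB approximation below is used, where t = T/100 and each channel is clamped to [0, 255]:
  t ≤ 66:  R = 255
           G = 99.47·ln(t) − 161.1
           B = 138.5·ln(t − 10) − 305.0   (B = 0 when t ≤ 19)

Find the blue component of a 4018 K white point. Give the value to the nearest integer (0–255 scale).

t = 4018/100 = 40.18; the t ≤ 66 branch applies.
B = 138.5·ln(40.18 − 10) − 305.0 = 138.5·ln 30.18 − 305.0 = 138.5·3.4072 − 305.0 = 166.894.
Rounded: 167.

167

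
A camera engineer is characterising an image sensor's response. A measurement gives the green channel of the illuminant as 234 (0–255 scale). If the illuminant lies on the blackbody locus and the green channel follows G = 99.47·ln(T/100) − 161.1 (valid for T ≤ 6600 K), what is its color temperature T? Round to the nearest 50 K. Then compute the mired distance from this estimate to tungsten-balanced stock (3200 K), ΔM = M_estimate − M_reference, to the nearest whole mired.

-124 mireds

ln t = (234 + 161.1) / 99.47 = 3.9721.
t = e^3.9721 = 53.093.
T = 100·t = 5309 K → 5300 K to the nearest 50 K.
M_estimate = 10⁶/5300 = 188.68; M_reference = 10⁶/3200 = 312.50.
ΔM = 188.68 − 312.50 = -123.82 → -124 mireds.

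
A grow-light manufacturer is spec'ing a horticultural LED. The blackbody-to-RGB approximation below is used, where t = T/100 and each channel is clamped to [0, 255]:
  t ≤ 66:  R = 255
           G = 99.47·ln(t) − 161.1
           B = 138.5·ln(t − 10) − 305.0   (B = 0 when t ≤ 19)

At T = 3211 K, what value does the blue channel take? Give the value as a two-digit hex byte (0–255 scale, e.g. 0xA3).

0x7C

t = 3211/100 = 32.11; the t ≤ 66 branch applies.
B = 138.5·ln(32.11 − 10) − 305.0 = 138.5·ln 22.11 − 305.0 = 138.5·3.0960 − 305.0 = 123.800.
Rounded: 124; in hex, 0x7C.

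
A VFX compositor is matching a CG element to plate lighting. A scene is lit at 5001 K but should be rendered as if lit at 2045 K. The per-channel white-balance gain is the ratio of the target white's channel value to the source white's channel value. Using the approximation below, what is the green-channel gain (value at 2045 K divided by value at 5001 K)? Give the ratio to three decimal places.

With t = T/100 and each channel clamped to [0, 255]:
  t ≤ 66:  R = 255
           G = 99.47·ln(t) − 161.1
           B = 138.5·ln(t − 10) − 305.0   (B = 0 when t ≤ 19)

0.610

At 5001 K (t = 50.01):
  G = 99.47·ln 50.01 − 161.1 = 99.47·3.9122 − 161.1 = 228.049.
At 2045 K (t = 20.45):
  G = 99.47·ln 20.45 − 161.1 = 99.47·3.0180 − 161.1 = 139.099.
Gain = 139.099 / 228.049 = 0.6100 → 0.610.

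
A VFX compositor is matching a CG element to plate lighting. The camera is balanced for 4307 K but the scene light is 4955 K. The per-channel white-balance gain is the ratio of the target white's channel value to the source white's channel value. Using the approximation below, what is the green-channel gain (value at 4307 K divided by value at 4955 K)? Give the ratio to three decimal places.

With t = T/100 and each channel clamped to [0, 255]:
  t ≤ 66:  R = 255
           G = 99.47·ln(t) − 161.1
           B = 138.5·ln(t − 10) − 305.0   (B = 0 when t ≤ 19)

At 4955 K (t = 49.55):
  G = 99.47·ln 49.55 − 161.1 = 99.47·3.9030 − 161.1 = 227.130.
At 4307 K (t = 43.07):
  G = 99.47·ln 43.07 − 161.1 = 99.47·3.7628 − 161.1 = 213.188.
Gain = 213.188 / 227.130 = 0.9386 → 0.939.

0.939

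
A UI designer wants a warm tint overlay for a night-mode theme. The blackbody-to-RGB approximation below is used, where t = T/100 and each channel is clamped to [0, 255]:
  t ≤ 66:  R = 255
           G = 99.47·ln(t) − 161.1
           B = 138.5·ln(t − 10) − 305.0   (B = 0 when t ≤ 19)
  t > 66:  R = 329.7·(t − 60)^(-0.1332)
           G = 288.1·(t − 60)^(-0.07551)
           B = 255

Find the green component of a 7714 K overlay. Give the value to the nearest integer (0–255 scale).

t = 7714/100 = 77.14; the t > 66 branch applies.
G = 288.1·(77.14 − 60)^(-0.07551) = 288.1·17.14^(-0.07551) = 288.1·0.80690 = 232.468.
Rounded: 232.

232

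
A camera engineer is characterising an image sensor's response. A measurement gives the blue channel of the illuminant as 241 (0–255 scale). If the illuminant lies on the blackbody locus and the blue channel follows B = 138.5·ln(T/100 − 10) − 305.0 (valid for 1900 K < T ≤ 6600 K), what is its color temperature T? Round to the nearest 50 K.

6150 K

ln(t − 10) = (241 + 305.0) / 138.5 = 3.9422.
t − 10 = e^3.9422 = 51.534, so t = 61.534.
T = 100·t = 6153 K → 6150 K to the nearest 50 K.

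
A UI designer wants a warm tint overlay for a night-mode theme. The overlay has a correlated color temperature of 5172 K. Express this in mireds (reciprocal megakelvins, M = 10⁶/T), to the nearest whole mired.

M = 10⁶ / 5172 = 193.349 → 193 mireds.

193 mireds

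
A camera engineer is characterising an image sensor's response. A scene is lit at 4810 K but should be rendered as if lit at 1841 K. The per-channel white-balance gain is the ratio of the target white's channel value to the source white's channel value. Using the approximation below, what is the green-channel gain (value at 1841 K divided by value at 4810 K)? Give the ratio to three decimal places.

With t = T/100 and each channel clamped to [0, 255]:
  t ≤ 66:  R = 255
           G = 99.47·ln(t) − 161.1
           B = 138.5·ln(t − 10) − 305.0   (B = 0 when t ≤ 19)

0.574

At 4810 K (t = 48.1):
  G = 99.47·ln 48.1 − 161.1 = 99.47·3.8733 − 161.1 = 224.175.
At 1841 K (t = 18.41):
  G = 99.47·ln 18.41 − 161.1 = 99.47·2.9129 − 161.1 = 128.646.
Gain = 128.646 / 224.175 = 0.5739 → 0.574.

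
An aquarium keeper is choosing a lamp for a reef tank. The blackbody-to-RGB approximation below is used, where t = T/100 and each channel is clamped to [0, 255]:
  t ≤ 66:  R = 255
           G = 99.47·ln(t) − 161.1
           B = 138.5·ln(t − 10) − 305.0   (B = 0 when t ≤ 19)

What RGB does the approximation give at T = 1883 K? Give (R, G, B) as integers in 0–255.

t = 1883/100 = 18.83; the t ≤ 66 branch applies.
R = 255 by definition for t ≤ 66.
G = 99.47·ln 18.83 − 161.1 = 99.47·2.9355 − 161.1 = 130.889.
t = 18.83 ≤ 19, so B = 0.
Rounded: (255, 131, 0).

(255, 131, 0)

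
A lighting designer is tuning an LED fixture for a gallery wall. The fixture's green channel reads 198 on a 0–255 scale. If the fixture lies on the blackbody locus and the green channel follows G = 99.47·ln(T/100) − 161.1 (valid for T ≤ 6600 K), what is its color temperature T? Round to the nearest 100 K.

3700 K

ln t = (198 + 161.1) / 99.47 = 3.6101.
t = e^3.6101 = 36.971.
T = 100·t = 3697 K → 3700 K to the nearest 100 K.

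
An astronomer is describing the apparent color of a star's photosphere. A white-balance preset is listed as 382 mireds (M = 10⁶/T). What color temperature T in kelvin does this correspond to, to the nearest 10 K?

2620 K

T = 10⁶ / 382 = 2617.80 K → 2620 K.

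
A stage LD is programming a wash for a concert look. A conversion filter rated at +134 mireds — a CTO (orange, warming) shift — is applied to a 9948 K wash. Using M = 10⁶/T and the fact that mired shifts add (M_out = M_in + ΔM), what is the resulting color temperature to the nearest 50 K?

4250 K

M_in = 10⁶/9948 = 100.52 mireds.
M_out = 100.52 + (+134) = 234.52 mireds.
T_out = 10⁶/234.52 = 4264.0 K → 4250 K.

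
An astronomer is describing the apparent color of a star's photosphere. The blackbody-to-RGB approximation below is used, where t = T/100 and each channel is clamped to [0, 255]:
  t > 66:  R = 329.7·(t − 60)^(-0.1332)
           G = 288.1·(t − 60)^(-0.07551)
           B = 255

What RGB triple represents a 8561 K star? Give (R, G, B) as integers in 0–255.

(214, 226, 255)

t = 8561/100 = 85.61; the t > 66 branch applies.
R = 329.7·(85.61 − 60)^(-0.1332) = 329.7·25.61^(-0.1332) = 329.7·0.64923 = 214.052.
G = 288.1·(85.61 − 60)^(-0.07551) = 288.1·25.61^(-0.07551) = 288.1·0.78280 = 225.525.
B = 255 by definition for t > 66.
Rounded: (214, 226, 255).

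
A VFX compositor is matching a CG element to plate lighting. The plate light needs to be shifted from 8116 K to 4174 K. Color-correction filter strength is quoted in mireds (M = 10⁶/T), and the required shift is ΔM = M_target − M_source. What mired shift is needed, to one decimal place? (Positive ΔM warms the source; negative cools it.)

M_source = 10⁶/8116 = 123.213; M_target = 10⁶/4174 = 239.578.
ΔM = 239.578 − 123.213 = 116.365 → +116.4 mireds, a warming shift.

+116.4 mireds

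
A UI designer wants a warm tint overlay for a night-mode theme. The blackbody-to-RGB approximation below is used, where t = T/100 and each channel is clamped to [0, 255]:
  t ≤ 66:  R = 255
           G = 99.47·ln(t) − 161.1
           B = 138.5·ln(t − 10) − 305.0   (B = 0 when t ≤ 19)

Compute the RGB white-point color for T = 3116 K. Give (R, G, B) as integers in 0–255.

t = 3116/100 = 31.16; the t ≤ 66 branch applies.
R = 255 by definition for t ≤ 66.
G = 99.47·ln 31.16 − 161.1 = 99.47·3.4391 − 161.1 = 180.991.
B = 138.5·ln(31.16 − 10) − 305.0 = 138.5·ln 21.16 − 305.0 = 138.5·3.0521 − 305.0 = 117.718.
Rounded: (255, 181, 118).

(255, 181, 118)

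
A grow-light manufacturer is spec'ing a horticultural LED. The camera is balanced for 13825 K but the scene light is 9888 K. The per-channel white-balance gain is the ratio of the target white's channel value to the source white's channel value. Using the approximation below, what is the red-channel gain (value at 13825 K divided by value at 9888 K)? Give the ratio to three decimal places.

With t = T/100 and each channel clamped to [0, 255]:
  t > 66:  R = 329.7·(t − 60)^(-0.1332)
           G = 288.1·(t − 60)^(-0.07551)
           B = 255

At 9888 K (t = 98.88):
  R = 329.7·(98.88 − 60)^(-0.1332) = 329.7·38.88^(-0.1332) = 329.7·0.61411 = 202.473.
At 13825 K (t = 138.25):
  R = 329.7·(138.25 − 60)^(-0.1332) = 329.7·78.25^(-0.1332) = 329.7·0.55948 = 184.462.
Gain = 184.462 / 202.473 = 0.9110 → 0.911.

0.911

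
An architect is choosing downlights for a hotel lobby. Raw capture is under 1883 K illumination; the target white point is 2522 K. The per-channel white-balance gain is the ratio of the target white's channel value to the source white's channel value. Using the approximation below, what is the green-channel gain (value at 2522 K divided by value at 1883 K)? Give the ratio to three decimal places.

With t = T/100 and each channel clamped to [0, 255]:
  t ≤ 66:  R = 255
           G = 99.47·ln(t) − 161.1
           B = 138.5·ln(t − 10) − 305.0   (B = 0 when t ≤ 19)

1.222

At 1883 K (t = 18.83):
  G = 99.47·ln 18.83 − 161.1 = 99.47·2.9355 − 161.1 = 130.889.
At 2522 K (t = 25.22):
  G = 99.47·ln 25.22 − 161.1 = 99.47·3.2276 − 161.1 = 159.953.
Gain = 159.953 / 130.889 = 1.2220 → 1.222.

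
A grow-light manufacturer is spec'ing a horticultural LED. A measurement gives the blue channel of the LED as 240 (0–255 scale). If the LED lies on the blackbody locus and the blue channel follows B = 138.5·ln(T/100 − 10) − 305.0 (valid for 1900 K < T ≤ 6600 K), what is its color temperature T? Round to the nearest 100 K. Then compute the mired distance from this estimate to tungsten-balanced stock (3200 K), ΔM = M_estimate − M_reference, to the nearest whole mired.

-149 mireds

ln(t − 10) = (240 + 305.0) / 138.5 = 3.9350.
t − 10 = e^3.9350 = 51.163, so t = 61.163.
T = 100·t = 6116 K → 6100 K to the nearest 100 K.
M_estimate = 10⁶/6100 = 163.93; M_reference = 10⁶/3200 = 312.50.
ΔM = 163.93 − 312.50 = -148.57 → -149 mireds.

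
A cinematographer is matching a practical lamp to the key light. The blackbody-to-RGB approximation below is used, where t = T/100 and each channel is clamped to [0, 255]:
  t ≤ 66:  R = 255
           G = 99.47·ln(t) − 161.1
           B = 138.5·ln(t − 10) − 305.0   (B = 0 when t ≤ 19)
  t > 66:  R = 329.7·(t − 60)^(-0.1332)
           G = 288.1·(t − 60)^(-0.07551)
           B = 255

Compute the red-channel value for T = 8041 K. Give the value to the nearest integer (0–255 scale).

221

t = 8041/100 = 80.41; the t > 66 branch applies.
R = 329.7·(80.41 − 60)^(-0.1332) = 329.7·20.41^(-0.1332) = 329.7·0.66916 = 220.622.
Rounded: 221.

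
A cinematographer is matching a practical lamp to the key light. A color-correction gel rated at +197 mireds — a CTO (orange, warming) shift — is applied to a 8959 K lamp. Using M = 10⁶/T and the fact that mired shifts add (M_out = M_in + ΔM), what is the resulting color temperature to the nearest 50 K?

3250 K

M_in = 10⁶/8959 = 111.62 mireds.
M_out = 111.62 + (+197) = 308.62 mireds.
T_out = 10⁶/308.62 = 3240.2 K → 3250 K.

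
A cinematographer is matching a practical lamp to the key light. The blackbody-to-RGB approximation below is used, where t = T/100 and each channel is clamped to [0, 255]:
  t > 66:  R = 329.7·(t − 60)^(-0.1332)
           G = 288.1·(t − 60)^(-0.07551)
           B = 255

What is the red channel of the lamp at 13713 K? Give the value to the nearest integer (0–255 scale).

t = 13713/100 = 137.13; the t > 66 branch applies.
R = 329.7·(137.13 − 60)^(-0.1332) = 329.7·77.13^(-0.1332) = 329.7·0.56056 = 184.817.
Rounded: 185.

185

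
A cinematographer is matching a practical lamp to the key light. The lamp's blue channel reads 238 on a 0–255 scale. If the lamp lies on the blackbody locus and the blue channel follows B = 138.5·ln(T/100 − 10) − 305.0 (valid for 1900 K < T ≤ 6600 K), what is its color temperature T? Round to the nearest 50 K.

ln(t − 10) = (238 + 305.0) / 138.5 = 3.9206.
t − 10 = e^3.9206 = 50.430, so t = 60.430.
T = 100·t = 6043 K → 6050 K to the nearest 50 K.

6050 K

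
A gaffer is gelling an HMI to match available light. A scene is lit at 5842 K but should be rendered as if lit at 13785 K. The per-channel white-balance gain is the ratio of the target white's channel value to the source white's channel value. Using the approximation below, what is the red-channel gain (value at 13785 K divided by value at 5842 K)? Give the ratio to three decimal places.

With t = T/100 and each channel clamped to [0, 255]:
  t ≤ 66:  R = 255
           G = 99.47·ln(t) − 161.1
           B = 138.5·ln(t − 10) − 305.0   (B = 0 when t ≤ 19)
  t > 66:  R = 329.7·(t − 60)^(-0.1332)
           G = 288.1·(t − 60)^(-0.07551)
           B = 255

At 5842 K (t = 58.42):
  R = 255 by definition for t ≤ 66.
At 13785 K (t = 137.85):
  R = 329.7·(137.85 − 60)^(-0.1332) = 329.7·77.85^(-0.1332) = 329.7·0.55987 = 184.588.
Gain = 184.588 / 255.000 = 0.7239 → 0.724.

0.724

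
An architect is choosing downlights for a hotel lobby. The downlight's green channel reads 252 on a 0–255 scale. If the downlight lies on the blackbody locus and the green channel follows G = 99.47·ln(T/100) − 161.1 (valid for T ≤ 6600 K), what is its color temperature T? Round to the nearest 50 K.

ln t = (252 + 161.1) / 99.47 = 4.1530.
t = e^4.1530 = 63.625.
T = 100·t = 6363 K → 6350 K to the nearest 50 K.

6350 K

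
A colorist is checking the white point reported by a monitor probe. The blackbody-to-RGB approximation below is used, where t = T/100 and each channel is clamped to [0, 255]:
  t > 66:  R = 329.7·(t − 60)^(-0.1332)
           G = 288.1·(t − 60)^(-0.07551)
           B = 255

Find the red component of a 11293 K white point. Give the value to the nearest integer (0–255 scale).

t = 11293/100 = 112.93; the t > 66 branch applies.
R = 329.7·(112.93 − 60)^(-0.1332) = 329.7·52.93^(-0.1332) = 329.7·0.58939 = 194.322.
Rounded: 194.

194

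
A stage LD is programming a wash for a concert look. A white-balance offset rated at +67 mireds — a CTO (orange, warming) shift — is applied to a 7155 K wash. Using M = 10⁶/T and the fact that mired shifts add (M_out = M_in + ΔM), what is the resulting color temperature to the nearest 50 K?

M_in = 10⁶/7155 = 139.76 mireds.
M_out = 139.76 + (+67) = 206.76 mireds.
T_out = 10⁶/206.76 = 4836.5 K → 4850 K.

4850 K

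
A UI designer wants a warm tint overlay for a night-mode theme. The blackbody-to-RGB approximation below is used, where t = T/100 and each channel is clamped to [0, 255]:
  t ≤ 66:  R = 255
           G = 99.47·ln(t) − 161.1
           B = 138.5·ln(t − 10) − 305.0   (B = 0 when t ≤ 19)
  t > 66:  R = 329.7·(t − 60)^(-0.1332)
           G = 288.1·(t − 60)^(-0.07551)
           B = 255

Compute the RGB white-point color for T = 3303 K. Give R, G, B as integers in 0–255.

t = 3303/100 = 33.03; the t ≤ 66 branch applies.
R = 255 by definition for t ≤ 66.
G = 99.47·ln 33.03 − 161.1 = 99.47·3.4974 − 161.1 = 186.788.
B = 138.5·ln(33.03 − 10) − 305.0 = 138.5·ln 23.03 − 305.0 = 138.5·3.1368 − 305.0 = 129.446.
Rounded: (255, 187, 129).

R=255, G=187, B=129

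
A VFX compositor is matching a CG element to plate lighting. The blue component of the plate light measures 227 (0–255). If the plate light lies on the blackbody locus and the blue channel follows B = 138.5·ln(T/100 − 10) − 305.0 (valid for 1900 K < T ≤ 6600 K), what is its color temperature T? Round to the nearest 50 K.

ln(t − 10) = (227 + 305.0) / 138.5 = 3.8412.
t − 10 = e^3.8412 = 46.579, so t = 56.579.
T = 100·t = 5658 K → 5650 K to the nearest 50 K.

5650 K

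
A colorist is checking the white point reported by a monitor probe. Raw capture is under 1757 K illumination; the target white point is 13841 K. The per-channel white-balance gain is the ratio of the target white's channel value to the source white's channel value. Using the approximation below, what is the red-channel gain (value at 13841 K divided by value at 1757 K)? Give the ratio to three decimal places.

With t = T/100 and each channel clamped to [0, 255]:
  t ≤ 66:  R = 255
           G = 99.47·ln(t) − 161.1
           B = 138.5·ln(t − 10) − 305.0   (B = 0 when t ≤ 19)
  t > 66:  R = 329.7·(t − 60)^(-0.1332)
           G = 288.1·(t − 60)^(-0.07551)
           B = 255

0.723

At 1757 K (t = 17.57):
  R = 255 by definition for t ≤ 66.
At 13841 K (t = 138.41):
  R = 329.7·(138.41 − 60)^(-0.1332) = 329.7·78.41^(-0.1332) = 329.7·0.55933 = 184.412.
Gain = 184.412 / 255.000 = 0.7232 → 0.723.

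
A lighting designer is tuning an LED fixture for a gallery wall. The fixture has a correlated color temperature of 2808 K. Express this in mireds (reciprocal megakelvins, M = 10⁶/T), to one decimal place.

356.1 mireds

M = 10⁶ / 2808 = 356.125 → 356.1 mireds.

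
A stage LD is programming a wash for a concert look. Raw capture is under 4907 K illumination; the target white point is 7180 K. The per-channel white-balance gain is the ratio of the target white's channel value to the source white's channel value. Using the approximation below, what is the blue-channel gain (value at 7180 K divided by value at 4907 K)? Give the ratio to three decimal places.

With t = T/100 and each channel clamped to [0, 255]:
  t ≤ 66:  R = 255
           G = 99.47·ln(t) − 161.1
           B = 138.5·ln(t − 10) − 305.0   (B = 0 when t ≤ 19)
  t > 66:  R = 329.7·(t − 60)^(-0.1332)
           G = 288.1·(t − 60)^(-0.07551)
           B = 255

At 4907 K (t = 49.07):
  B = 138.5·ln(49.07 − 10) − 305.0 = 138.5·ln 39.07 − 305.0 = 138.5·3.6654 − 305.0 = 202.652.
At 7180 K (t = 71.8):
  B = 255 by definition for t > 66.
Gain = 255.000 / 202.652 = 1.2583 → 1.258.

1.258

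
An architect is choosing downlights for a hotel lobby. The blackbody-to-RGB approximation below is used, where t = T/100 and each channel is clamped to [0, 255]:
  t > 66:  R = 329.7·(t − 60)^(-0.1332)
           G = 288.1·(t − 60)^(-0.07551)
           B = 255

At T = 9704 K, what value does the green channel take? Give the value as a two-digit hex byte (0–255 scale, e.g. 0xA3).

t = 9704/100 = 97.04; the t > 66 branch applies.
G = 288.1·(97.04 − 60)^(-0.07551) = 288.1·37.04^(-0.07551) = 288.1·0.76129 = 219.327.
Rounded: 219; in hex, 0xDB.

0xDB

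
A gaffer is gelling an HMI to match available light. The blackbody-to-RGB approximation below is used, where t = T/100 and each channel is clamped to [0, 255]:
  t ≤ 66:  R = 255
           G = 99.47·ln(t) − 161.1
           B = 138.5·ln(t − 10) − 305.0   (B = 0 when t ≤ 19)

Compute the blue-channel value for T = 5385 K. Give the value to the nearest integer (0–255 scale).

219

t = 5385/100 = 53.85; the t ≤ 66 branch applies.
B = 138.5·ln(53.85 − 10) − 305.0 = 138.5·ln 43.85 − 305.0 = 138.5·3.7808 − 305.0 = 218.637.
Rounded: 219.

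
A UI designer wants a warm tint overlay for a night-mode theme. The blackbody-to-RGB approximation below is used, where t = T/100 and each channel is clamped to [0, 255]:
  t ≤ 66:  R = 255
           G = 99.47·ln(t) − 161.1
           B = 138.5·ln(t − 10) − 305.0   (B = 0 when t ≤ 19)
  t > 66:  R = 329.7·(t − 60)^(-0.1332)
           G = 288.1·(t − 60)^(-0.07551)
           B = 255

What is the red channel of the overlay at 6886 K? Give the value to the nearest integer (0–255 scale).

t = 6886/100 = 68.86; the t > 66 branch applies.
R = 329.7·(68.86 − 60)^(-0.1332) = 329.7·8.86^(-0.1332) = 329.7·0.74783 = 246.559.
Rounded: 247.

247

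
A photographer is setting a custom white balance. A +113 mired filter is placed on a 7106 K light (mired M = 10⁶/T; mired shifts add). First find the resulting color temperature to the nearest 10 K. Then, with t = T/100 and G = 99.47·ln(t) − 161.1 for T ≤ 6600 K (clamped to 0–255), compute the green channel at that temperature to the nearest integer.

204

M_in = 10⁶/7106 = 140.73; M_out = 140.73 + (+113) = 253.73.
T_out = 10⁶/253.73 = 3941.3 K → 3940 K; t = 39.4.
G = 99.47·ln 39.4 − 161.1 = 99.47·3.6738 − 161.1 = 204.329.
Rounded: 204.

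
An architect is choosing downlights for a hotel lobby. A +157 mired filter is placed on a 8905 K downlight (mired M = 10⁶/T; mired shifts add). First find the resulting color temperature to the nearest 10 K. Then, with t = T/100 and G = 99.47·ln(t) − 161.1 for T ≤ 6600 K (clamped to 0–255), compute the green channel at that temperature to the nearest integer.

M_in = 10⁶/8905 = 112.30; M_out = 112.30 + (+157) = 269.30.
T_out = 10⁶/269.30 = 3713.4 K → 3710 K; t = 37.1.
G = 99.47·ln 37.1 − 161.1 = 99.47·3.6136 − 161.1 = 198.346.
Rounded: 198.

198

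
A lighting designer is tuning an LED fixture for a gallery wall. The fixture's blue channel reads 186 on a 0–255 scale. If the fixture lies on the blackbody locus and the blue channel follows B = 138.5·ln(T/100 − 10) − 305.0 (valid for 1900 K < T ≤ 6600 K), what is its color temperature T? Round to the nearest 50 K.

ln(t − 10) = (186 + 305.0) / 138.5 = 3.5451.
t − 10 = e^3.5451 = 34.644, so t = 44.644.
T = 100·t = 4464 K → 4450 K to the nearest 50 K.

4450 K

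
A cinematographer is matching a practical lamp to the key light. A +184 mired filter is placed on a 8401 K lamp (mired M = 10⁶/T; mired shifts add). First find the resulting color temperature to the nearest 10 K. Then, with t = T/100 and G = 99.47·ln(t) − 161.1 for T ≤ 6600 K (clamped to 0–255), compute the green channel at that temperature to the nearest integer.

187

M_in = 10⁶/8401 = 119.03; M_out = 119.03 + (+184) = 303.03.
T_out = 10⁶/303.03 = 3300.0 K → 3300 K; t = 33.
G = 99.47·ln 33 − 161.1 = 99.47·3.4965 − 161.1 = 186.698.
Rounded: 187.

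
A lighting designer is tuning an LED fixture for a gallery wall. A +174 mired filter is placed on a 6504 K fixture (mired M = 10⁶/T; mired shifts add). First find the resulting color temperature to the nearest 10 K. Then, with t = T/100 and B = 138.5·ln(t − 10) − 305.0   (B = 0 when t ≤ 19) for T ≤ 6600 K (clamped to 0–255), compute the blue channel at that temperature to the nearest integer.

M_in = 10⁶/6504 = 153.75; M_out = 153.75 + (+174) = 327.75.
T_out = 10⁶/327.75 = 3051.1 K → 3050 K; t = 30.5.
B = 138.5·ln(30.5 − 10) − 305.0 = 138.5·ln 20.5 − 305.0 = 138.5·3.0204 − 305.0 = 113.329.
Rounded: 113.

113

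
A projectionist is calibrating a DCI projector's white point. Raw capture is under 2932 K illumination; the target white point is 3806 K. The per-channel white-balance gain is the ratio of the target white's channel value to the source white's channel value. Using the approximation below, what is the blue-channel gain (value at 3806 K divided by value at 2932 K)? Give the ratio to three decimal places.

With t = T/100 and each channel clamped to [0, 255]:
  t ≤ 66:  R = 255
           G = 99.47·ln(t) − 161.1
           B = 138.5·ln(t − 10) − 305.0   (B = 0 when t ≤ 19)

1.492

At 2932 K (t = 29.32):
  B = 138.5·ln(29.32 − 10) − 305.0 = 138.5·ln 19.32 − 305.0 = 138.5·2.9611 − 305.0 = 105.118.
At 3806 K (t = 38.06):
  B = 138.5·ln(38.06 − 10) − 305.0 = 138.5·ln 28.06 − 305.0 = 138.5·3.3343 − 305.0 = 156.807.
Gain = 156.807 / 105.118 = 1.4917 → 1.492.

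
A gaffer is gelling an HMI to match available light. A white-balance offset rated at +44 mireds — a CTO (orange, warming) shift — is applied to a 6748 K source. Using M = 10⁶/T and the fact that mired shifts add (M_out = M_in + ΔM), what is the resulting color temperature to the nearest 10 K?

M_in = 10⁶/6748 = 148.19 mireds.
M_out = 148.19 + (+44) = 192.19 mireds.
T_out = 10⁶/192.19 = 5203.1 K → 5200 K.

5200 K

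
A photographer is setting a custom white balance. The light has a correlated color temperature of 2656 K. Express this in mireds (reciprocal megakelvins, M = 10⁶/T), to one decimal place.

376.5 mireds

M = 10⁶ / 2656 = 376.506 → 376.5 mireds.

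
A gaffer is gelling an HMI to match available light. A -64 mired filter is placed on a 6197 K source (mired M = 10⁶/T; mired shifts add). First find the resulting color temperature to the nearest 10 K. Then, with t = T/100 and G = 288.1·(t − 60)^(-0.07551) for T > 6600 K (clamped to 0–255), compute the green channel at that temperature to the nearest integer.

M_in = 10⁶/6197 = 161.37; M_out = 161.37 + (-64) = 97.37.
T_out = 10⁶/97.37 = 10270.3 K → 10270 K; t = 102.7.
G = 288.1·(102.7 − 60)^(-0.07551) = 288.1·42.7^(-0.07551) = 288.1·0.75316 = 216.985.
Rounded: 217.

217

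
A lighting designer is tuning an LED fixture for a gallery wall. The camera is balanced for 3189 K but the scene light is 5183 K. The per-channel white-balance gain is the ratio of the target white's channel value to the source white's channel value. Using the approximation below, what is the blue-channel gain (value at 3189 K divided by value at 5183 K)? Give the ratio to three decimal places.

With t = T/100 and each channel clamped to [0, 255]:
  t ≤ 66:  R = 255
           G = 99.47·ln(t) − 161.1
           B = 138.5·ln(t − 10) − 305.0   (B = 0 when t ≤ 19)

0.577

At 5183 K (t = 51.83):
  B = 138.5·ln(51.83 − 10) − 305.0 = 138.5·ln 41.83 − 305.0 = 138.5·3.7336 − 305.0 = 212.106.
At 3189 K (t = 31.89):
  B = 138.5·ln(31.89 − 10) − 305.0 = 138.5·ln 21.89 − 305.0 = 138.5·3.0860 − 305.0 = 122.415.
Gain = 122.415 / 212.106 = 0.5771 → 0.577.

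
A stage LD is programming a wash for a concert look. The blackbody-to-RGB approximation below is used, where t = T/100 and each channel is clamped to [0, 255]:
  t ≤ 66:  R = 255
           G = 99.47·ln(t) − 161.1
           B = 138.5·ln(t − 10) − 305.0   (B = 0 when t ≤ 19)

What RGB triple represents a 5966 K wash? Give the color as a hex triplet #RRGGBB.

t = 5966/100 = 59.66; the t ≤ 66 branch applies.
R = 255 by definition for t ≤ 66.
G = 99.47·ln 59.66 − 161.1 = 99.47·4.0887 − 161.1 = 245.599.
B = 138.5·ln(59.66 − 10) − 305.0 = 138.5·ln 49.66 − 305.0 = 138.5·3.9052 − 305.0 = 235.870.
Rounded: (255, 246, 236).
In hex: #FFF6EC.

#FFF6EC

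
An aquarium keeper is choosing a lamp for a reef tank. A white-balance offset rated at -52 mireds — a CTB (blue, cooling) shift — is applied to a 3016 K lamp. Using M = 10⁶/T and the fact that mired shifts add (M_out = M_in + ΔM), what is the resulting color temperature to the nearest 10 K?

M_in = 10⁶/3016 = 331.56 mireds.
M_out = 331.56 + (-52) = 279.56 mireds.
T_out = 10⁶/279.56 = 3577.0 K → 3580 K.

3580 K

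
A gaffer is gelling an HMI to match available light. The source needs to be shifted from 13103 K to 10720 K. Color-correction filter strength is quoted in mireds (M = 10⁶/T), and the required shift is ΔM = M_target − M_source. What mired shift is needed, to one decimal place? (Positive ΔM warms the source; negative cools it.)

M_source = 10⁶/13103 = 76.318; M_target = 10⁶/10720 = 93.284.
ΔM = 93.284 − 76.318 = 16.965 → +17.0 mireds, a warming shift.

+17.0 mireds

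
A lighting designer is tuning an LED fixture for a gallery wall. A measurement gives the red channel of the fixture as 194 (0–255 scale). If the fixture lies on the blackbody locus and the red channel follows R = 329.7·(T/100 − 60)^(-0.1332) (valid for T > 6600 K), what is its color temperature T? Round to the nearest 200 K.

(t − 60)^(-0.1332) = 194/329.7 = 0.58841.
t − 60 = 0.58841^(1/-0.1332) = 0.58841^(-7.508) = 53.593, so t = 113.593.
T = 100·t = 11359 K → 11400 K to the nearest 200 K.

11400 K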